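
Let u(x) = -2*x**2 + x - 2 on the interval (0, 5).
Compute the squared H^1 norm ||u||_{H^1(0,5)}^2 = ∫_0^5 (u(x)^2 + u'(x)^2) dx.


||u||_{H^1}^2 = 8375/3

The H^1 norm (squared) on an interval (0, L) is
  ||u||_{H^1}^2 = ∫_0^L u(x)^2 dx + ∫_0^L u'(x)^2 dx.
Compute u'(x) = 1 - 4*x.
Then u(x)^2 = 4*x**4 - 4*x**3 + 9*x**2 - 4*x + 4 and u'(x)^2 = 16*x**2 - 8*x + 1.
Integrate each monomial from 0 to 5 using ∫_0^5 c·x^n dx = c·5^(n+1)/(n+1):
  ∫_0^5 u(x)^2 dx = ∫_0^5 (4*x^4 - 4*x^3 + 9*x^2 - 4*x + 4) dx. Term by term:
    ∫_0^5 4*x^4 dx = 2500;  ∫_0^5 -4*x^3 dx = -625;  ∫_0^5 9*x^2 dx = 375;
    ∫_0^5 -4*x dx = -50;  ∫_0^5 4 dx = 20.
  Sum: 2500 − 625 + 375 − 50 + 20 = 2220.
  ∫_0^5 u'(x)^2 dx = ∫_0^5 (16*x^2 - 8*x + 1) dx. Term by term:
    ∫_0^5 16*x^2 dx = 2000/3;  ∫_0^5 -8*x dx = -100;  ∫_0^5 1 dx = 5.
  Sum: 2000/3 − 100 + 5 = 1715/3.
Adding: ||u||_{H^1}^2 = 2220 + 1715/3 = 8375/3.


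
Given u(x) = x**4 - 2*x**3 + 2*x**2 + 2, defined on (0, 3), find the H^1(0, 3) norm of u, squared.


||u||_{H^1}^2 = 167187/70

The H^1 norm (squared) on an interval (0, L) is
  ||u||_{H^1}^2 = ∫_0^L u(x)^2 dx + ∫_0^L u'(x)^2 dx.
Compute u'(x) = 4*x**3 - 6*x**2 + 4*x.
Then u(x)^2 = x**8 - 4*x**7 + 8*x**6 - 8*x**5 + 8*x**4 - 8*x**3 + 8*x**2 + 4 and u'(x)^2 = 16*x**6 - 48*x**5 + 68*x**4 - 48*x**3 + 16*x**2.
Integrate each monomial from 0 to 3 using ∫_0^3 c·x^n dx = c·3^(n+1)/(n+1):
  ∫_0^3 u(x)^2 dx = ∫_0^3 (x^8 - 4*x^7 + 8*x^6 - 8*x^5 + 8*x^4 - 8*x^3 + 8*x^2 + 4) dx. Term by term:
    ∫_0^3 x^8 dx = 2187;  ∫_0^3 -4*x^7 dx = -6561/2;  ∫_0^3 8*x^6 dx = 17496/7;
    ∫_0^3 -8*x^5 dx = -972;  ∫_0^3 8*x^4 dx = 1944/5;  ∫_0^3 -8*x^3 dx = -162;
    ∫_0^3 8*x^2 dx = 72;  ∫_0^3 4 dx = 12.
  Sum: 2187 − 6561/2 + 17496/7 − 972 + 1944/5 − 162 + 72 + 12 = 52131/70.
  ∫_0^3 u'(x)^2 dx = ∫_0^3 (16*x^6 - 48*x^5 + 68*x^4 - 48*x^3 + 16*x^2) dx. Term by term:
    ∫_0^3 16*x^6 dx = 34992/7;  ∫_0^3 -48*x^5 dx = -5832;  ∫_0^3 68*x^4 dx = 16524/5;
    ∫_0^3 -48*x^3 dx = -972;  ∫_0^3 16*x^2 dx = 144.
  Sum: 34992/7 − 5832 + 16524/5 − 972 + 144 = 57528/35.
Adding: ||u||_{H^1}^2 = 52131/70 + 57528/35 = 167187/70.


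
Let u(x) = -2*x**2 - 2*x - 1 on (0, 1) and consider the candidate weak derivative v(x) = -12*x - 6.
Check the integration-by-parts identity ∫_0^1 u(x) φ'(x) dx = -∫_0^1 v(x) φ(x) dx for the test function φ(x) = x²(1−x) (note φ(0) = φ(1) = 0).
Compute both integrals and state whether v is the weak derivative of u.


LHS = 11/30, RHS = 11/10. No, v is not the weak derivative of u.

u(x) = -2*x**2 - 2*x - 1, classical derivative u'(x) = -4*x - 2.
φ(x) = x²(1−x), so φ'(x) = x*(2 - 3*x).
Note φ(0) = φ(1) = 0, so the boundary term u·φ vanishes.
LHS = ∫_0^1 u(x) φ'(x) dx = ∫_0^1 (6*x^4 + 2*x^3 - x^2 - 2*x) dx. Term by term:
  ∫_0^1 6*x^4 dx = 6/5;  ∫_0^1 2*x^3 dx = 1/2;  ∫_0^1 -x^2 dx = -1/3;
  ∫_0^1 -2*x dx = -1.
Sum: 6/5 + 1/2 − 1/3 − 1 = 11/30.
So LHS = 11/30.
∫_0^1 v(x) φ(x) dx = ∫_0^1 (12*x^4 - 6*x^3 - 6*x^2) dx. Term by term:
  ∫_0^1 12*x^4 dx = 12/5;  ∫_0^1 -6*x^3 dx = -3/2;  ∫_0^1 -6*x^2 dx = -2.
Sum: 12/5 − 3/2 − 2 = -11/10.
So RHS = -∫_0^1 v(x) φ(x) dx = 11/10.
LHS − RHS = -11/15 ≠ 0, so the identity fails.
(For a valid weak derivative the identity must hold for EVERY test function, in particular this one. The failure shows v is NOT the weak derivative of u.)
Correct weak derivative would be u'(x) = -4*x - 2.


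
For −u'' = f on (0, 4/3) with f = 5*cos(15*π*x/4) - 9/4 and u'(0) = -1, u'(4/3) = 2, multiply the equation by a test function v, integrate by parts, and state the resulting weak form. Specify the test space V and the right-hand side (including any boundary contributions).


V = H^1(0, 4/3) (v unrestricted at boundary; u is determined up to an additive constant); weak form: ∫_0^4/3 u'v' dx = ∫_0^4/3 (5*cos(15*π*x/4) - 9/4) v dx + 2·v(4/3) + v(0) for all v ∈ V.

Multiply both sides by a test function v and integrate from 0 to 4/3:
  ∫_0^4/3 −u''(x) v(x) dx = ∫_0^4/3 f(x) v(x) dx.
Integrate the LHS by parts once:
  ∫_0^4/3 −u'' v dx = −[u'(x) v(x)]_0^4/3 + ∫_0^4/3 u'(x) v'(x) dx.
Thus ∫_0^4/3 u'(x) v'(x) dx = ∫_0^4/3 f(x) v(x) dx + [u'(x) v(x)]_0^4/3.
Choose V so that boundary terms are either known or forced to vanish.
u has inhomogeneous Neumann u'(0) = -1, u'(4/3) = 2. [u' v]_0^4/3 = (2)·v(4/3) − (-1)·v(0) = 2·v(4/3) + v(0). Take V = H^1(0, 4/3); boundary term becomes part of RHS.
Weak formulation: find u (satisfying any essential BC) such that ∫_0^4/3 u'(x) v'(x) dx = ∫_0^4/3 f v dx + 2·v(4/3) + v(0) for all v ∈ V (Neumann data are natural BCs: they enter the RHS as boundary terms).
Substituting f(x) = 5*cos(15*π*x/4) - 9/4, the right-hand side is ∫_0^4/3 (5*cos(15*π*x/4) - 9/4) v dx + 2·v(4/3) + v(0).
Compatibility check (pure Neumann): taking v ≡ 1 ∈ V gives 0 = ∫_0^4/3 f dx + (2) − (-1), i.e. ∫_0^4/3 f dx must equal u'(0) − u'(4/3) = -3. Indeed ∫_0^4/3 (5*cos(15*π*x/4) - 9/4) dx = -3, so the data are compatible. The solution is then unique only up to an additive constant (fix it e.g. by requiring ∫_0^4/3 u dx = 0).


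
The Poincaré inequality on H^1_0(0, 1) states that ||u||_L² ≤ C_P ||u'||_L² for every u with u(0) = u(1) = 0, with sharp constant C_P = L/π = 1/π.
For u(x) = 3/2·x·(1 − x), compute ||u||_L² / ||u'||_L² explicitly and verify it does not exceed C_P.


||u||_L² / ||u'||_L² = sqrt(10)/10 < C_P = 1/π.

u(x) = 3/2·x·(1 − x), so u'(x) = 3/2 - 3*x.
u(x) = 3/2·x·(1 − x) vanishes at x = 0 and x = 1, so u ∈ H^1_0(0, 1). Differentiate via the product rule and integrate the resulting polynomials term by term.
  ∫_0^1 u² dx = ∫_0^1 (9*x^4/4 - 9*x^3/2 + 9*x^2/4) dx. Term by term:
    ∫_0^1 9*x^4/4 dx = 9/20;  ∫_0^1 -9*x^3/2 dx = -9/8;  ∫_0^1 9*x^2/4 dx = 3/4.
  Sum: 9/20 − 9/8 + 3/4 = 3/40.
  ∫_0^1 (u')² dx = ∫_0^1 (9*x^2 - 9*x + 9/4) dx. Term by term:
    ∫_0^1 9*x^2 dx = 3;  ∫_0^1 -9*x dx = -9/2;  ∫_0^1 9/4 dx = 9/4.
  Sum: 3 − 9/2 + 9/4 = 3/4.
∫_0^1 u² dx = 3/40, so ||u||_L² = sqrt(30)/20.
∫_0^1 (u')² dx = 3/4, so ||u'||_L² = sqrt(3)/2.
Ratio ||u||_L² / ||u'||_L² = sqrt(10)/10.
Sharp Poincaré constant on H^1_0(0, 1) is C_P = L/π = 1/π, achieved by sin(π·x).
A polynomial bump cannot attain the sharp Poincaré constant (only the first sine eigenfunction does), so the ratio is strictly less than C_P, consistent with ||u||_L² ≤ C_P ||u'||_L².


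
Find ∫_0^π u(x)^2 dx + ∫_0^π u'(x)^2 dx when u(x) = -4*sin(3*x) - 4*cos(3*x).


||u||_{H^1(0,π)}^2 = 160*π

u'(x) = 12*sin(3*x) - 12*cos(3*x).
Expand u² and (u')² and integrate term by term on (0, π), using: for integers n ≥ 1, ∫_0^π sin²(nx) dx = ∫_0^π cos²(nx) dx = π/2; for n ≠ n', ∫_0^π sin(nx)sin(n'x) dx = ∫_0^π cos(nx)cos(n'x) dx = 0; and by product-to-sum, ∫_0^π sin(nx)cos(n'x) dx = ½∫_0^π [sin((n+n')x) + sin((n−n')x)] dx, which is 0 when n+n' is even and 2n/(n²−n'²) when n+n' is odd (it need not vanish on (0, π)).
  u² squared terms: (-4)²·∫cos(3x)² dx = 16·π/2 = 8*π;  (-4)²·∫sin(3x)² dx = 16·π/2 = 8*π.
  u² cross terms: 2·(-4)·(-4)·∫cos(3x)·sin(3x) dx = 32·(0) = 0.
  So ∫_0^π u² dx = 8*π + 8*π + 0 = 16*π.
  (u')² squared terms: (-12)²·∫cos(3x)² dx = 144·π/2 = 72*π;  (12)²·∫sin(3x)² dx = 144·π/2 = 72*π.
  (u')² cross terms: 2·(-12)·(12)·∫cos(3x)·sin(3x) dx = -288·(0) = 0.
  So ∫_0^π (u')² dx = 72*π + 72*π + 0 = 144*π.
||u||_{H^1}^2 = (16*π) + (144*π) = 160*π.


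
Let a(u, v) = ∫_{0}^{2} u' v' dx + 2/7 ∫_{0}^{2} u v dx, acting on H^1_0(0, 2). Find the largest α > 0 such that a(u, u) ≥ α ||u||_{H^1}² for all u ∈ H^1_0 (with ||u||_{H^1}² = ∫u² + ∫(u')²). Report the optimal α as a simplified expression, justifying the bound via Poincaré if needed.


α = (8/7 + π^2)/(4 + π^2)

Coercivity of a(·,·) on H^1_0(0, 2) means a(u, u) ≥ α ||u||_{H^1}² for every u ∈ H^1_0.
The interval has length L = 2, and Poincaré/coercivity depend only on L. Here a(u, u) = ∫(u')² + (2/7)·∫u².
Here 0 < c = 2/7 < 1. The condition a(u,u) ≥ α||u||_{H^1}² reads (1−α)∫(u')² ≥ (α−c)∫u². Any admissible α is ≤ 1 (rapidly oscillating u have ∫u²/∫(u')² → 0), and α = 1 would force 0 ≥ (1−c)∫u², impossible since c < 1; so 1−α > 0. By the sharp Poincaré inequality on H^1_0 of an interval of length L, ∫(u')² ≥ (π/L)²∫u² with equality for the first sine mode sin(π(x−x₀)/L) (x₀ the left endpoint), so the inequality holds for all u iff (1−α)(π/L)² ≥ α − c, i.e. α ≤ ((π/L)² + c)/((π/L)² + 1) = (1 + c(L/π)²)/(1 + (L/π)²). With (π/L)² = π^2/4 and c = 2/7, the largest admissible constant is α = ((π/L)² + c)/((π/L)² + 1).
Simplifying, α = (8/7 + π^2)/(4 + π^2).


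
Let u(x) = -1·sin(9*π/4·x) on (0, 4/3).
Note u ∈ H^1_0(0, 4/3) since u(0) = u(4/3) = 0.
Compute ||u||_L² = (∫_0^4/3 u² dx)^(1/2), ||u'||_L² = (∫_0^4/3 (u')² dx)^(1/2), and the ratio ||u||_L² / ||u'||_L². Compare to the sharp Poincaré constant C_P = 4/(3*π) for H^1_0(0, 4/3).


||u||_L² / ||u'||_L² = 4/(9*π) < C_P = 4/(3*π).

u(x) = -1·sin(9*π/4·x), so u'(x) = -9*π*cos(9*π*x/4)/4.
Writing u(x) = A·sin(kπx/L) with A = -1 and k = 3, use ∫_0^L sin²(kπx/L) dx = L/2 and ∫_0^L cos²(kπx/L) dx = L/2.
u² = 1·sin²(9*π/4·x) and (u')² = 81*π^2/16·cos²(9*π/4·x), and each of sin², cos² integrates to L/2 = 2/3 over (0, 4/3).
∫_0^4/3 u² dx = 2/3, so ||u||_L² = sqrt(6)/3.
∫_0^4/3 (u')² dx = 27*π^2/8, so ||u'||_L² = 3*sqrt(6)*π/4.
Ratio ||u||_L² / ||u'||_L² = 4/(9*π).
Sharp Poincaré constant on H^1_0(0, 4/3) is C_P = L/π = 4/(3*π), achieved by sin(3*π/4·x).
This is the k = 3 harmonic; the ratio L/(kπ) is strictly less than C_P = L/π, consistent with the sharp inequality ||u||_L² ≤ C_P ||u'||_L².


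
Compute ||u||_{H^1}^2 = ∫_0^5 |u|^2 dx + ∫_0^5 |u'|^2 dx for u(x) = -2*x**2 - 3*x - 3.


||u||_{H^1}^2 = 19595/3

The H^1 norm (squared) on an interval (0, L) is
  ||u||_{H^1}^2 = ∫_0^L u(x)^2 dx + ∫_0^L u'(x)^2 dx.
Compute u'(x) = -4*x - 3.
Then u(x)^2 = 4*x**4 + 12*x**3 + 21*x**2 + 18*x + 9 and u'(x)^2 = 16*x**2 + 24*x + 9.
Integrate each monomial from 0 to 5 using ∫_0^5 c·x^n dx = c·5^(n+1)/(n+1):
  ∫_0^5 u(x)^2 dx = ∫_0^5 (4*x^4 + 12*x^3 + 21*x^2 + 18*x + 9) dx. Term by term:
    ∫_0^5 4*x^4 dx = 2500;  ∫_0^5 12*x^3 dx = 1875;  ∫_0^5 21*x^2 dx = 875;
    ∫_0^5 18*x dx = 225;  ∫_0^5 9 dx = 45.
  Sum: 2500 + 1875 + 875 + 225 + 45 = 5520.
  ∫_0^5 u'(x)^2 dx = ∫_0^5 (16*x^2 + 24*x + 9) dx. Term by term:
    ∫_0^5 16*x^2 dx = 2000/3;  ∫_0^5 24*x dx = 300;  ∫_0^5 9 dx = 45.
  Sum: 2000/3 + 300 + 45 = 3035/3.
Adding: ||u||_{H^1}^2 = 5520 + 3035/3 = 19595/3.


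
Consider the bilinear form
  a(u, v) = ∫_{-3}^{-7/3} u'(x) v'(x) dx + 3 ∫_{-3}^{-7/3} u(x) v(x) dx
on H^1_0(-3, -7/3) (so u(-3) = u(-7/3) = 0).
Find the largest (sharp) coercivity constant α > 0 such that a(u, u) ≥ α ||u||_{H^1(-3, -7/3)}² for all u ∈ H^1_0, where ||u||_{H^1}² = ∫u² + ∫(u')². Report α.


α = 1

Coercivity of a(·,·) on H^1_0(-3, -7/3) means a(u, u) ≥ α ||u||_{H^1}² for every u ∈ H^1_0.
The interval has length L = 2/3, and Poincaré/coercivity depend only on L. Here a(u, u) = ∫(u')² + (3)·∫u².
Here c = 3 ≥ 1, so a(u,u) = ∫(u')² + c∫u² ≥ ∫(u')² + ∫u² = ||u||_{H^1}², i.e. α = 1 works. No larger α is possible: a(u,u) ≥ α||u||_{H^1}² means (1−α)∫(u')² ≥ (α−c)∫u², and for the modes u_n = sin(nπ(x−x₀)/L) (x₀ the left endpoint) one has ∫u_n²/∫(u_n')² = (L/(nπ))² → 0, so a(u_n,u_n)/||u_n||_{H^1}² → 1. Hence the optimal constant is α = 1.
Therefore α = 1.


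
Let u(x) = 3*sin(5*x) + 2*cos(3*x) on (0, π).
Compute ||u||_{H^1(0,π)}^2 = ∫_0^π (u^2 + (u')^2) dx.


||u||_{H^1(0,π)}^2 = 137*π

u'(x) = -6*sin(3*x) + 15*cos(5*x).
Expand u² and (u')² and integrate term by term on (0, π), using: for integers n ≥ 1, ∫_0^π sin²(nx) dx = ∫_0^π cos²(nx) dx = π/2; for n ≠ n', ∫_0^π sin(nx)sin(n'x) dx = ∫_0^π cos(nx)cos(n'x) dx = 0; and by product-to-sum, ∫_0^π sin(nx)cos(n'x) dx = ½∫_0^π [sin((n+n')x) + sin((n−n')x)] dx, which is 0 when n+n' is even and 2n/(n²−n'²) when n+n' is odd (it need not vanish on (0, π)).
  u² squared terms: (2)²·∫cos(3x)² dx = 4·π/2 = 2*π;  (3)²·∫sin(5x)² dx = 9·π/2 = 9*π/2.
  u² cross terms: 2·(2)·(3)·∫cos(3x)·sin(5x) dx = 12·(0) = 0.
  So ∫_0^π u² dx = 2*π + 9*π/2 + 0 = 13*π/2.
  (u')² squared terms: (-6)²·∫sin(3x)² dx = 36·π/2 = 18*π;  (15)²·∫cos(5x)² dx = 225·π/2 = 225*π/2.
  (u')² cross terms: 2·(-6)·(15)·∫sin(3x)·cos(5x) dx = -180·(0) = 0.
  So ∫_0^π (u')² dx = 18*π + 225*π/2 + 0 = 261*π/2.
||u||_{H^1}^2 = (13*π/2) + (261*π/2) = 137*π.


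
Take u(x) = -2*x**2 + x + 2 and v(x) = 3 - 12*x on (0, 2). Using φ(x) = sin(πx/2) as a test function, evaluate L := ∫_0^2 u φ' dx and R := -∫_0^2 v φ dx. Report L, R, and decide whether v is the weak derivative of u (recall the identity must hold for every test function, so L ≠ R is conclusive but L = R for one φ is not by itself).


LHS = 12/π, RHS = 36/π. No, v is not the weak derivative of u.

u(x) = -2*x**2 + x + 2, classical derivative u'(x) = 1 - 4*x.
φ(x) = sin(πx/2), so φ'(x) = π*cos(π*x/2)/2.
Note φ(0) = φ(2) = 0, so the boundary term u·φ vanishes.
LHS = ∫_0^2 u(x) φ'(x) dx = ∫_0^2 (-π*x^2*cos(π*x/2) + π*x*cos(π*x/2)/2 + π*cos(π*x/2)) dx. Term by term:
  ∫_0^2 π*cos(π*x/2) dx = 0;  ∫_0^2 π*x*cos(π*x/2)/2 dx = -4/π;  ∫_0^2 -π*x^2*cos(π*x/2) dx = 16/π.
Sum: 0 − 4/π + 16/π = 12/π.
So LHS = 12/π.
∫_0^2 v(x) φ(x) dx = ∫_0^2 (-12*x*sin(π*x/2) + 3*sin(π*x/2)) dx. Term by term:
  ∫_0^2 3*sin(π*x/2) dx = 12/π;  ∫_0^2 -12*x*sin(π*x/2) dx = -48/π.
Sum: 12/π − 48/π = -36/π.
So RHS = -∫_0^2 v(x) φ(x) dx = 36/π.
LHS − RHS = -24/π ≠ 0, so the identity fails.
(For a valid weak derivative the identity must hold for EVERY test function, in particular this one. The failure shows v is NOT the weak derivative of u.)
Correct weak derivative would be u'(x) = 1 - 4*x.


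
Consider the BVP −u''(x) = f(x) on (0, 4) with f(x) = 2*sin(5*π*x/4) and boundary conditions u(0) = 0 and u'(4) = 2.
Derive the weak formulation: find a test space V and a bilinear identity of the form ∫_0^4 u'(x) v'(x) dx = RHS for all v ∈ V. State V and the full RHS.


V = {v ∈ H^1(0, 4) : v(0) = 0} (test functions vanish at x = 0 where u is specified); weak form: ∫_0^4 u'v' dx = ∫_0^4 (2*sin(5*π*x/4)) v dx + 2·v(4) for all v ∈ V.

Multiply both sides by a test function v and integrate from 0 to 4:
  ∫_0^4 −u''(x) v(x) dx = ∫_0^4 f(x) v(x) dx.
Integrate the LHS by parts once:
  ∫_0^4 −u'' v dx = −[u'(x) v(x)]_0^4 + ∫_0^4 u'(x) v'(x) dx.
Thus ∫_0^4 u'(x) v'(x) dx = ∫_0^4 f(x) v(x) dx + [u'(x) v(x)]_0^4.
Choose V so that boundary terms are either known or forced to vanish.
Mixed BC: u(0) = 0 (Dirichlet) and u'(4) = 2 (Neumann). Define V = {v ∈ H^1(0, 4) : v(0) = 0}. Then [u' v]_0^4 = u'(4)·v(4) − u'(0)·0 = 2·v(4).
Weak formulation: find u (satisfying any essential BC) such that ∫_0^4 u'(x) v'(x) dx = ∫_0^4 f v dx + 2·v(4) for all v ∈ V (Dirichlet at 0 absorbed into V; Neumann datum at x = 4 contributes the boundary term).
Substituting f(x) = 2*sin(5*π*x/4), the right-hand side is ∫_0^4 (2*sin(5*π*x/4)) v dx + 2·v(4).


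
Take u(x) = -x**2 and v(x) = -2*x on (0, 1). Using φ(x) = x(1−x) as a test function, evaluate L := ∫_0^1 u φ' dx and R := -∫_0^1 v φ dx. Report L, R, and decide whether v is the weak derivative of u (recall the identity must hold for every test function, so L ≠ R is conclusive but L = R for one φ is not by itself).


LHS = 1/6, RHS = 1/6. Yes, v = u' weakly.

u(x) = -x**2, classical derivative u'(x) = -2*x.
φ(x) = x(1−x), so φ'(x) = 1 - 2*x.
Note φ(0) = φ(1) = 0, so the boundary term u·φ vanishes.
LHS = ∫_0^1 u(x) φ'(x) dx = ∫_0^1 (2*x^3 - x^2) dx. Term by term:
  ∫_0^1 2*x^3 dx = 1/2;  ∫_0^1 -x^2 dx = -1/3.
Sum: 1/2 − 1/3 = 1/6.
So LHS = 1/6.
∫_0^1 v(x) φ(x) dx = ∫_0^1 (2*x^3 - 2*x^2) dx. Term by term:
  ∫_0^1 2*x^3 dx = 1/2;  ∫_0^1 -2*x^2 dx = -2/3.
Sum: 1/2 − 2/3 = -1/6.
So RHS = -∫_0^1 v(x) φ(x) dx = 1/6.
LHS = RHS, so the identity holds for this test φ.
Moreover u is smooth here and v(x) = u'(x) = -2*x pointwise, so the identity holds for every test function. Hence v is the weak derivative of u.


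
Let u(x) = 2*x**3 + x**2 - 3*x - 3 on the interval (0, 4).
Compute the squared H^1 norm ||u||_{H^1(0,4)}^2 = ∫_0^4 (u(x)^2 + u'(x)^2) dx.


||u||_{H^1}^2 = 119688/7

The H^1 norm (squared) on an interval (0, L) is
  ||u||_{H^1}^2 = ∫_0^L u(x)^2 dx + ∫_0^L u'(x)^2 dx.
Compute u'(x) = 6*x**2 + 2*x - 3.
Then u(x)^2 = 4*x**6 + 4*x**5 - 11*x**4 - 18*x**3 + 3*x**2 + 18*x + 9 and u'(x)^2 = 36*x**4 + 24*x**3 - 32*x**2 - 12*x + 9.
Integrate each monomial from 0 to 4 using ∫_0^4 c·x^n dx = c·4^(n+1)/(n+1):
  ∫_0^4 u(x)^2 dx = ∫_0^4 (4*x^6 + 4*x^5 - 11*x^4 - 18*x^3 + 3*x^2 + 18*x + 9) dx. Term by term:
    ∫_0^4 4*x^6 dx = 65536/7;  ∫_0^4 4*x^5 dx = 8192/3;  ∫_0^4 -11*x^4 dx = -11264/5;
    ∫_0^4 -18*x^3 dx = -1152;  ∫_0^4 3*x^2 dx = 64;  ∫_0^4 18*x dx = 144;
    ∫_0^4 9 dx = 36.
  Sum: 65536/7 + 8192/3 − 11264/5 − 1152 + 64 + 144 + 36 = 937876/105.
  ∫_0^4 u'(x)^2 dx = ∫_0^4 (36*x^4 + 24*x^3 - 32*x^2 - 12*x + 9) dx. Term by term:
    ∫_0^4 36*x^4 dx = 36864/5;  ∫_0^4 24*x^3 dx = 1536;  ∫_0^4 -32*x^2 dx = -2048/3;
    ∫_0^4 -12*x dx = -96;  ∫_0^4 9 dx = 36.
  Sum: 36864/5 + 1536 − 2048/3 − 96 + 36 = 122492/15.
Adding: ||u||_{H^1}^2 = 937876/105 + 122492/15 = 119688/7.


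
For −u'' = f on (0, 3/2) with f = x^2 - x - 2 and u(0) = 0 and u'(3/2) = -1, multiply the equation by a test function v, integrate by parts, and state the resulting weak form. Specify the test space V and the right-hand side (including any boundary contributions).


V = {v ∈ H^1(0, 3/2) : v(0) = 0} (test functions vanish at x = 0 where u is specified); weak form: ∫_0^3/2 u'v' dx = ∫_0^3/2 (x^2 - x - 2) v dx − v(3/2) for all v ∈ V.

Multiply both sides by a test function v and integrate from 0 to 3/2:
  ∫_0^3/2 −u''(x) v(x) dx = ∫_0^3/2 f(x) v(x) dx.
Integrate the LHS by parts once:
  ∫_0^3/2 −u'' v dx = −[u'(x) v(x)]_0^3/2 + ∫_0^3/2 u'(x) v'(x) dx.
Thus ∫_0^3/2 u'(x) v'(x) dx = ∫_0^3/2 f(x) v(x) dx + [u'(x) v(x)]_0^3/2.
Choose V so that boundary terms are either known or forced to vanish.
Mixed BC: u(0) = 0 (Dirichlet) and u'(3/2) = -1 (Neumann). Define V = {v ∈ H^1(0, 3/2) : v(0) = 0}. Then [u' v]_0^3/2 = u'(3/2)·v(3/2) − u'(0)·0 = − v(3/2).
Weak formulation: find u (satisfying any essential BC) such that ∫_0^3/2 u'(x) v'(x) dx = ∫_0^3/2 f v dx − v(3/2) for all v ∈ V (Dirichlet at 0 absorbed into V; Neumann datum at x = 3/2 contributes the boundary term).
Substituting f(x) = x^2 - x - 2, the right-hand side is ∫_0^3/2 (x^2 - x - 2) v dx − v(3/2).


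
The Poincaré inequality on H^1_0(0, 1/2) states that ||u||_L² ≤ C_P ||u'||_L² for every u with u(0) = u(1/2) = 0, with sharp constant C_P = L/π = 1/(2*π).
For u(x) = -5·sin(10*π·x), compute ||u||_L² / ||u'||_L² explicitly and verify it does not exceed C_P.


||u||_L² / ||u'||_L² = 1/(10*π) < C_P = 1/(2*π).

u(x) = -5·sin(10*π·x), so u'(x) = -50*π*cos(10*π*x).
Writing u(x) = A·sin(kπx/L) with A = -5 and k = 5, use ∫_0^L sin²(kπx/L) dx = L/2 and ∫_0^L cos²(kπx/L) dx = L/2.
u² = 25·sin²(10*π·x) and (u')² = 2500*π^2·cos²(10*π·x), and each of sin², cos² integrates to L/2 = 1/4 over (0, 1/2).
∫_0^1/2 u² dx = 25/4, so ||u||_L² = 5/2.
∫_0^1/2 (u')² dx = 625*π^2, so ||u'||_L² = 25*π.
Ratio ||u||_L² / ||u'||_L² = 1/(10*π).
Sharp Poincaré constant on H^1_0(0, 1/2) is C_P = L/π = 1/(2*π), achieved by sin(2*π·x).
This is the k = 5 harmonic; the ratio L/(kπ) is strictly less than C_P = L/π, consistent with the sharp inequality ||u||_L² ≤ C_P ||u'||_L².


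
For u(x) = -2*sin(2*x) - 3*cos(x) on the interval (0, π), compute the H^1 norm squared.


||u||_{H^1(0,π)}^2 = 32 + 19*π

u'(x) = 3*sin(x) - 4*cos(2*x).
Expand u² and (u')² and integrate term by term on (0, π), using: for integers n ≥ 1, ∫_0^π sin²(nx) dx = ∫_0^π cos²(nx) dx = π/2; for n ≠ n', ∫_0^π sin(nx)sin(n'x) dx = ∫_0^π cos(nx)cos(n'x) dx = 0; and by product-to-sum, ∫_0^π sin(nx)cos(n'x) dx = ½∫_0^π [sin((n+n')x) + sin((n−n')x)] dx, which is 0 when n+n' is even and 2n/(n²−n'²) when n+n' is odd (it need not vanish on (0, π)).
  u² squared terms: (-3)²·∫cos(x)² dx = 9·π/2 = 9*π/2;  (-2)²·∫sin(2x)² dx = 4·π/2 = 2*π.
  u² cross terms: 2·(-3)·(-2)·∫cos(x)·sin(2x) dx = 12·(4/3) = 16.
  So ∫_0^π u² dx = 9*π/2 + 2*π + 16 = 16 + 13*π/2.
  (u')² squared terms: (-4)²·∫cos(2x)² dx = 16·π/2 = 8*π;  (3)²·∫sin(x)² dx = 9·π/2 = 9*π/2.
  (u')² cross terms: 2·(-4)·(3)·∫cos(2x)·sin(x) dx = -24·(-2/3) = 16.
  So ∫_0^π (u')² dx = 8*π + 9*π/2 + 16 = 16 + 25*π/2.
||u||_{H^1}^2 = (16 + 13*π/2) + (16 + 25*π/2) = 32 + 19*π.


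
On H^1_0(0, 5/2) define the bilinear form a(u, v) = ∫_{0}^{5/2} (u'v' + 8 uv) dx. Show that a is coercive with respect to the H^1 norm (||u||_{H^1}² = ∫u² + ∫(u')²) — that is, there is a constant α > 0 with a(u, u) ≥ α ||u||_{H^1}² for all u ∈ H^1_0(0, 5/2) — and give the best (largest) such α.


α = 1

Coercivity of a(·,·) on H^1_0(0, 5/2) means a(u, u) ≥ α ||u||_{H^1}² for every u ∈ H^1_0.
The interval has length L = 5/2, and Poincaré/coercivity depend only on L. Here a(u, u) = ∫(u')² + (8)·∫u².
Here c = 8 ≥ 1, so a(u,u) = ∫(u')² + c∫u² ≥ ∫(u')² + ∫u² = ||u||_{H^1}², i.e. α = 1 works. No larger α is possible: a(u,u) ≥ α||u||_{H^1}² means (1−α)∫(u')² ≥ (α−c)∫u², and for the modes u_n = sin(nπ(x−x₀)/L) (x₀ the left endpoint) one has ∫u_n²/∫(u_n')² = (L/(nπ))² → 0, so a(u_n,u_n)/||u_n||_{H^1}² → 1. Hence the optimal constant is α = 1.
Therefore α = 1.


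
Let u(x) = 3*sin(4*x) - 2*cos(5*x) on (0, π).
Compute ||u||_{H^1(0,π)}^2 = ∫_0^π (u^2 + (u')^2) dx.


||u||_{H^1(0,π)}^2 = 832/3 + 257*π/2

u'(x) = 10*sin(5*x) + 12*cos(4*x).
Expand u² and (u')² and integrate term by term on (0, π), using: for integers n ≥ 1, ∫_0^π sin²(nx) dx = ∫_0^π cos²(nx) dx = π/2; for n ≠ n', ∫_0^π sin(nx)sin(n'x) dx = ∫_0^π cos(nx)cos(n'x) dx = 0; and by product-to-sum, ∫_0^π sin(nx)cos(n'x) dx = ½∫_0^π [sin((n+n')x) + sin((n−n')x)] dx, which is 0 when n+n' is even and 2n/(n²−n'²) when n+n' is odd (it need not vanish on (0, π)).
  u² squared terms: (-2)²·∫cos(5x)² dx = 4·π/2 = 2*π;  (3)²·∫sin(4x)² dx = 9·π/2 = 9*π/2.
  u² cross terms: 2·(-2)·(3)·∫cos(5x)·sin(4x) dx = -12·(-8/9) = 32/3.
  So ∫_0^π u² dx = 2*π + 9*π/2 + 32/3 = 32/3 + 13*π/2.
  (u')² squared terms: (10)²·∫sin(5x)² dx = 100·π/2 = 50*π;  (12)²·∫cos(4x)² dx = 144·π/2 = 72*π.
  (u')² cross terms: 2·(10)·(12)·∫sin(5x)·cos(4x) dx = 240·(10/9) = 800/3.
  So ∫_0^π (u')² dx = 50*π + 72*π + 800/3 = 800/3 + 122*π.
||u||_{H^1}^2 = (32/3 + 13*π/2) + (800/3 + 122*π) = 832/3 + 257*π/2.


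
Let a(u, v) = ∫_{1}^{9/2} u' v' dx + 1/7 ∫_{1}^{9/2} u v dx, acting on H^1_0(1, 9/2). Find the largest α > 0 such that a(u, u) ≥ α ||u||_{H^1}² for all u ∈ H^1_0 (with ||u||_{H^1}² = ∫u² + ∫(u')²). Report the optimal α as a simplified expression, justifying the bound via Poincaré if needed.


α = (7 + 4*π^2)/(4*π^2 + 49)

Coercivity of a(·,·) on H^1_0(1, 9/2) means a(u, u) ≥ α ||u||_{H^1}² for every u ∈ H^1_0.
The interval has length L = 7/2, and Poincaré/coercivity depend only on L. Here a(u, u) = ∫(u')² + (1/7)·∫u².
Here 0 < c = 1/7 < 1. The condition a(u,u) ≥ α||u||_{H^1}² reads (1−α)∫(u')² ≥ (α−c)∫u². Any admissible α is ≤ 1 (rapidly oscillating u have ∫u²/∫(u')² → 0), and α = 1 would force 0 ≥ (1−c)∫u², impossible since c < 1; so 1−α > 0. By the sharp Poincaré inequality on H^1_0 of an interval of length L, ∫(u')² ≥ (π/L)²∫u² with equality for the first sine mode sin(π(x−x₀)/L) (x₀ the left endpoint), so the inequality holds for all u iff (1−α)(π/L)² ≥ α − c, i.e. α ≤ ((π/L)² + c)/((π/L)² + 1) = (1 + c(L/π)²)/(1 + (L/π)²). With (π/L)² = 4*π^2/49 and c = 1/7, the largest admissible constant is α = ((π/L)² + c)/((π/L)² + 1).
Simplifying, α = (7 + 4*π^2)/(4*π^2 + 49).


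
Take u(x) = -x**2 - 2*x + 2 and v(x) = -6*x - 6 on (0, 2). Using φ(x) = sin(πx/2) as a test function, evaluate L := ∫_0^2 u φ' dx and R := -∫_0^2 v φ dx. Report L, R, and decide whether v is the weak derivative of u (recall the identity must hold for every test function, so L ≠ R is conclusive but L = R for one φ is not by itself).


LHS = 16/π, RHS = 48/π. No, v is not the weak derivative of u.

u(x) = -x**2 - 2*x + 2, classical derivative u'(x) = -2*x - 2.
φ(x) = sin(πx/2), so φ'(x) = π*cos(π*x/2)/2.
Note φ(0) = φ(2) = 0, so the boundary term u·φ vanishes.
LHS = ∫_0^2 u(x) φ'(x) dx = ∫_0^2 (-π*x^2*cos(π*x/2)/2 - π*x*cos(π*x/2) + π*cos(π*x/2)) dx. Term by term:
  ∫_0^2 π*cos(π*x/2) dx = 0;  ∫_0^2 -π*x*cos(π*x/2) dx = 8/π;  ∫_0^2 -π*x^2*cos(π*x/2)/2 dx = 8/π.
Sum: 0 + 8/π + 8/π = 16/π.
So LHS = 16/π.
∫_0^2 v(x) φ(x) dx = ∫_0^2 (-6*x*sin(π*x/2) - 6*sin(π*x/2)) dx. Term by term:
  ∫_0^2 -6*sin(π*x/2) dx = -24/π;  ∫_0^2 -6*x*sin(π*x/2) dx = -24/π.
Sum: -24/π − 24/π = -48/π.
So RHS = -∫_0^2 v(x) φ(x) dx = 48/π.
LHS − RHS = -32/π ≠ 0, so the identity fails.
(For a valid weak derivative the identity must hold for EVERY test function, in particular this one. The failure shows v is NOT the weak derivative of u.)
Correct weak derivative would be u'(x) = -2*x - 2.


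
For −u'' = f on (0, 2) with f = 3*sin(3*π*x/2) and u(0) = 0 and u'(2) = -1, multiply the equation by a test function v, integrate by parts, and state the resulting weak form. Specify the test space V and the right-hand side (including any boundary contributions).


V = {v ∈ H^1(0, 2) : v(0) = 0} (test functions vanish at x = 0 where u is specified); weak form: ∫_0^2 u'v' dx = ∫_0^2 (3*sin(3*π*x/2)) v dx − v(2) for all v ∈ V.

Multiply both sides by a test function v and integrate from 0 to 2:
  ∫_0^2 −u''(x) v(x) dx = ∫_0^2 f(x) v(x) dx.
Integrate the LHS by parts once:
  ∫_0^2 −u'' v dx = −[u'(x) v(x)]_0^2 + ∫_0^2 u'(x) v'(x) dx.
Thus ∫_0^2 u'(x) v'(x) dx = ∫_0^2 f(x) v(x) dx + [u'(x) v(x)]_0^2.
Choose V so that boundary terms are either known or forced to vanish.
Mixed BC: u(0) = 0 (Dirichlet) and u'(2) = -1 (Neumann). Define V = {v ∈ H^1(0, 2) : v(0) = 0}. Then [u' v]_0^2 = u'(2)·v(2) − u'(0)·0 = − v(2).
Weak formulation: find u (satisfying any essential BC) such that ∫_0^2 u'(x) v'(x) dx = ∫_0^2 f v dx − v(2) for all v ∈ V (Dirichlet at 0 absorbed into V; Neumann datum at x = 2 contributes the boundary term).
Substituting f(x) = 3*sin(3*π*x/2), the right-hand side is ∫_0^2 (3*sin(3*π*x/2)) v dx − v(2).


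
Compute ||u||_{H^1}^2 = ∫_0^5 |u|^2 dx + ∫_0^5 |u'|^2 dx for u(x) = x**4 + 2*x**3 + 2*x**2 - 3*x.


||u||_{H^1}^2 = 106980745/126

The H^1 norm (squared) on an interval (0, L) is
  ||u||_{H^1}^2 = ∫_0^L u(x)^2 dx + ∫_0^L u'(x)^2 dx.
Compute u'(x) = 4*x**3 + 6*x**2 + 4*x - 3.
Then u(x)^2 = x**8 + 4*x**7 + 8*x**6 + 2*x**5 - 8*x**4 - 12*x**3 + 9*x**2 and u'(x)^2 = 16*x**6 + 48*x**5 + 68*x**4 + 24*x**3 - 20*x**2 - 24*x + 9.
Integrate each monomial from 0 to 5 using ∫_0^5 c·x^n dx = c·5^(n+1)/(n+1):
  ∫_0^5 u(x)^2 dx = ∫_0^5 (x^8 + 4*x^7 + 8*x^6 + 2*x^5 - 8*x^4 - 12*x^3 + 9*x^2) dx. Term by term:
    ∫_0^5 x^8 dx = 1953125/9;  ∫_0^5 4*x^7 dx = 390625/2;  ∫_0^5 8*x^6 dx = 625000/7;
    ∫_0^5 2*x^5 dx = 15625/3;  ∫_0^5 -8*x^4 dx = -5000;  ∫_0^5 -12*x^3 dx = -1875;
    ∫_0^5 9*x^2 dx = 375.
  Sum: 1953125/9 + 390625/2 + 625000/7 + 15625/3 − 5000 − 1875 + 375 = 63040375/126.
  ∫_0^5 u'(x)^2 dx = ∫_0^5 (16*x^6 + 48*x^5 + 68*x^4 + 24*x^3 - 20*x^2 - 24*x + 9) dx. Term by term:
    ∫_0^5 16*x^6 dx = 1250000/7;  ∫_0^5 48*x^5 dx = 125000;  ∫_0^5 68*x^4 dx = 42500;
    ∫_0^5 24*x^3 dx = 3750;  ∫_0^5 -20*x^2 dx = -2500/3;  ∫_0^5 -24*x dx = -300;
    ∫_0^5 9 dx = 45.
  Sum: 1250000/7 + 125000 + 42500 + 3750 − 2500/3 − 300 + 45 = 7323395/21.
Adding: ||u||_{H^1}^2 = 63040375/126 + 7323395/21 = 106980745/126.


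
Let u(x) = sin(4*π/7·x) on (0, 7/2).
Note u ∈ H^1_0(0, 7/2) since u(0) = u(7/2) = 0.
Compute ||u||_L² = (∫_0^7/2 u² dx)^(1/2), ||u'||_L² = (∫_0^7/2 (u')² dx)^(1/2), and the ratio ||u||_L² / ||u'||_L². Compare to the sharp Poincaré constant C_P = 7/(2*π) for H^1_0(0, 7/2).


||u||_L² / ||u'||_L² = 7/(4*π) < C_P = 7/(2*π).

u(x) = sin(4*π/7·x), so u'(x) = 4*π*cos(4*π*x/7)/7.
Writing u(x) = A·sin(kπx/L) with A = 1 and k = 2, use ∫_0^L sin²(kπx/L) dx = L/2 and ∫_0^L cos²(kπx/L) dx = L/2.
u² = 1·sin²(4*π/7·x) and (u')² = 16*π^2/49·cos²(4*π/7·x), and each of sin², cos² integrates to L/2 = 7/4 over (0, 7/2).
∫_0^7/2 u² dx = 7/4, so ||u||_L² = sqrt(7)/2.
∫_0^7/2 (u')² dx = 4*π^2/7, so ||u'||_L² = 2*sqrt(7)*π/7.
Ratio ||u||_L² / ||u'||_L² = 7/(4*π).
Sharp Poincaré constant on H^1_0(0, 7/2) is C_P = L/π = 7/(2*π), achieved by sin(2*π/7·x).
This is the k = 2 harmonic; the ratio L/(kπ) is strictly less than C_P = L/π, consistent with the sharp inequality ||u||_L² ≤ C_P ||u'||_L².


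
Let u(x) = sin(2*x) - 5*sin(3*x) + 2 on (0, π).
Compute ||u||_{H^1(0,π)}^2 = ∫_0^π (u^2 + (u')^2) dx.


||u||_{H^1(0,π)}^2 = -40/3 + 263*π/2

u'(x) = 2*cos(2*x) - 15*cos(3*x).
Expand u² and (u')² and integrate term by term on (0, π), using: for integers n ≥ 1, ∫_0^π sin²(nx) dx = ∫_0^π cos²(nx) dx = π/2; for n ≠ n', ∫_0^π sin(nx)sin(n'x) dx = ∫_0^π cos(nx)cos(n'x) dx = 0; and by product-to-sum, ∫_0^π sin(nx)cos(n'x) dx = ½∫_0^π [sin((n+n')x) + sin((n−n')x)] dx, which is 0 when n+n' is even and 2n/(n²−n'²) when n+n' is odd (it need not vanish on (0, π)). For the constant mode: ∫_0^π 1 dx = π, ∫_0^π cos(nx) dx = 0, ∫_0^π sin(nx) dx = (1−(−1)^n)/n.
  u² squared terms: (2)²·∫1 dx = 4·π = 4*π;  (-5)²·∫sin(3x)² dx = 25·π/2 = 25*π/2;  (1)²·∫sin(2x)² dx = 1·π/2 = π/2.
  u² cross terms: 2·(2)·(-5)·∫1·sin(3x) dx = -20·(2/3) = -40/3;  2·(2)·(1)·∫1·sin(2x) dx = 4·(0) = 0;  2·(-5)·(1)·∫sin(3x)·sin(2x) dx = -10·(0) = 0.
  So ∫_0^π u² dx = 4*π + 25*π/2 + π/2 − 40/3 + 0 + 0 = -40/3 + 17*π.
  (u')² squared terms: (-15)²·∫cos(3x)² dx = 225·π/2 = 225*π/2;  (2)²·∫cos(2x)² dx = 4·π/2 = 2*π.
  (u')² cross terms: 2·(-15)·(2)·∫cos(3x)·cos(2x) dx = -60·(0) = 0.
  So ∫_0^π (u')² dx = 225*π/2 + 2*π + 0 = 229*π/2.
||u||_{H^1}^2 = (-40/3 + 17*π) + (229*π/2) = -40/3 + 263*π/2.


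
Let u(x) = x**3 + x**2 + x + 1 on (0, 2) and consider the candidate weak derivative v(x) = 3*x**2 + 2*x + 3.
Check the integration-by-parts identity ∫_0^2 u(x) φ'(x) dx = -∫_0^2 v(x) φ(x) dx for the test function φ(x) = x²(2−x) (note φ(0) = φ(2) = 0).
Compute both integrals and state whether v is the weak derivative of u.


LHS = -164/15, RHS = -68/5. No, v is not the weak derivative of u.

u(x) = x**3 + x**2 + x + 1, classical derivative u'(x) = 3*x**2 + 2*x + 1.
φ(x) = x²(2−x), so φ'(x) = x*(4 - 3*x).
Note φ(0) = φ(2) = 0, so the boundary term u·φ vanishes.
LHS = ∫_0^2 u(x) φ'(x) dx = ∫_0^2 (-3*x^5 + x^4 + x^3 + x^2 + 4*x) dx. Term by term:
  ∫_0^2 -3*x^5 dx = -32;  ∫_0^2 x^4 dx = 32/5;  ∫_0^2 x^3 dx = 4;
  ∫_0^2 x^2 dx = 8/3;  ∫_0^2 4*x dx = 8.
Sum: -32 + 32/5 + 4 + 8/3 + 8 = -164/15.
So LHS = -164/15.
∫_0^2 v(x) φ(x) dx = ∫_0^2 (-3*x^5 + 4*x^4 + x^3 + 6*x^2) dx. Term by term:
  ∫_0^2 -3*x^5 dx = -32;  ∫_0^2 4*x^4 dx = 128/5;  ∫_0^2 x^3 dx = 4;
  ∫_0^2 6*x^2 dx = 16.
Sum: -32 + 128/5 + 4 + 16 = 68/5.
So RHS = -∫_0^2 v(x) φ(x) dx = -68/5.
LHS − RHS = 8/3 ≠ 0, so the identity fails.
(For a valid weak derivative the identity must hold for EVERY test function, in particular this one. The failure shows v is NOT the weak derivative of u.)
Correct weak derivative would be u'(x) = 3*x**2 + 2*x + 1.


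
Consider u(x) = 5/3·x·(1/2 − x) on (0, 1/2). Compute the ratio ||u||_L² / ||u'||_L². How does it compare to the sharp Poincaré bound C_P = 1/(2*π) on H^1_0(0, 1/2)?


||u||_L² / ||u'||_L² = sqrt(10)/20 < C_P = 1/(2*π).

u(x) = 5/3·x·(1/2 − x), so u'(x) = 5/6 - 10*x/3.
u(x) = 5/3·x·(1/2 − x) vanishes at x = 0 and x = 1/2, so u ∈ H^1_0(0, 1/2). Differentiate via the product rule and integrate the resulting polynomials term by term.
  ∫_0^1/2 u² dx = ∫_0^1/2 (25*x^4/9 - 25*x^3/9 + 25*x^2/36) dx. Term by term:
    ∫_0^1/2 25*x^4/9 dx = 5/288;  ∫_0^1/2 -25*x^3/9 dx = -25/576;  ∫_0^1/2 25*x^2/36 dx = 25/864.
  Sum: 5/288 − 25/576 + 25/864 = 5/1728.
  ∫_0^1/2 (u')² dx = ∫_0^1/2 (100*x^2/9 - 50*x/9 + 25/36) dx. Term by term:
    ∫_0^1/2 100*x^2/9 dx = 25/54;  ∫_0^1/2 -50*x/9 dx = -25/36;  ∫_0^1/2 25/36 dx = 25/72.
  Sum: 25/54 − 25/36 + 25/72 = 25/216.
∫_0^1/2 u² dx = 5/1728, so ||u||_L² = sqrt(15)/72.
∫_0^1/2 (u')² dx = 25/216, so ||u'||_L² = 5*sqrt(6)/36.
Ratio ||u||_L² / ||u'||_L² = sqrt(10)/20.
Sharp Poincaré constant on H^1_0(0, 1/2) is C_P = L/π = 1/(2*π), achieved by sin(2*π·x).
A polynomial bump cannot attain the sharp Poincaré constant (only the first sine eigenfunction does), so the ratio is strictly less than C_P, consistent with ||u||_L² ≤ C_P ||u'||_L².


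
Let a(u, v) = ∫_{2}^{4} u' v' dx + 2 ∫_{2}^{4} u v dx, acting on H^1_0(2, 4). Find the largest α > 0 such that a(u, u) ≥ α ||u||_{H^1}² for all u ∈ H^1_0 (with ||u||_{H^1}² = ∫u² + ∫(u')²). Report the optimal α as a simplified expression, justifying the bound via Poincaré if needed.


α = 1

Coercivity of a(·,·) on H^1_0(2, 4) means a(u, u) ≥ α ||u||_{H^1}² for every u ∈ H^1_0.
The interval has length L = 2, and Poincaré/coercivity depend only on L. Here a(u, u) = ∫(u')² + (2)·∫u².
Here c = 2 ≥ 1, so a(u,u) = ∫(u')² + c∫u² ≥ ∫(u')² + ∫u² = ||u||_{H^1}², i.e. α = 1 works. No larger α is possible: a(u,u) ≥ α||u||_{H^1}² means (1−α)∫(u')² ≥ (α−c)∫u², and for the modes u_n = sin(nπ(x−x₀)/L) (x₀ the left endpoint) one has ∫u_n²/∫(u_n')² = (L/(nπ))² → 0, so a(u_n,u_n)/||u_n||_{H^1}² → 1. Hence the optimal constant is α = 1.
Therefore α = 1.


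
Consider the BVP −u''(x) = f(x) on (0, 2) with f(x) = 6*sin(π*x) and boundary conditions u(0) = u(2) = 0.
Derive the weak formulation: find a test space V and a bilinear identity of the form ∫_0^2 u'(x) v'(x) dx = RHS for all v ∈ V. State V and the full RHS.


V = H^1_0(0, 2) (so v(0) = v(2) = 0); weak form: ∫_0^2 u'v' dx = ∫_0^2 (6*sin(π*x)) v dx for all v ∈ V.

Multiply both sides by a test function v and integrate from 0 to 2:
  ∫_0^2 −u''(x) v(x) dx = ∫_0^2 f(x) v(x) dx.
Integrate the LHS by parts once:
  ∫_0^2 −u'' v dx = −[u'(x) v(x)]_0^2 + ∫_0^2 u'(x) v'(x) dx.
Thus ∫_0^2 u'(x) v'(x) dx = ∫_0^2 f(x) v(x) dx + [u'(x) v(x)]_0^2.
Choose V so that boundary terms are either known or forced to vanish.
u is Dirichlet: u(0) = u(2) = 0. Let V = H^1_0(0, 2); then v(0) = v(2) = 0, and [u' v]_0^2 = 0.
Weak formulation: find u (satisfying any essential BC) such that ∫_0^2 u'(x) v'(x) dx = ∫_0^2 f v dx for all v ∈ V.
Substituting f(x) = 6*sin(π*x), the right-hand side is ∫_0^2 (6*sin(π*x)) v dx.


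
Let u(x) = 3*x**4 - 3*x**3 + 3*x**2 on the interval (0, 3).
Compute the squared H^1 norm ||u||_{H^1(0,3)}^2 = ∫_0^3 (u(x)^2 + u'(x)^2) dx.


||u||_{H^1}^2 = 5519421/140

The H^1 norm (squared) on an interval (0, L) is
  ||u||_{H^1}^2 = ∫_0^L u(x)^2 dx + ∫_0^L u'(x)^2 dx.
Compute u'(x) = 12*x**3 - 9*x**2 + 6*x.
Then u(x)^2 = 9*x**8 - 18*x**7 + 27*x**6 - 18*x**5 + 9*x**4 and u'(x)^2 = 144*x**6 - 216*x**5 + 225*x**4 - 108*x**3 + 36*x**2.
Integrate each monomial from 0 to 3 using ∫_0^3 c·x^n dx = c·3^(n+1)/(n+1):
  ∫_0^3 u(x)^2 dx = ∫_0^3 (9*x^8 - 18*x^7 + 27*x^6 - 18*x^5 + 9*x^4) dx. Term by term:
    ∫_0^3 9*x^8 dx = 19683;  ∫_0^3 -18*x^7 dx = -59049/4;  ∫_0^3 27*x^6 dx = 59049/7;
    ∫_0^3 -18*x^5 dx = -2187;  ∫_0^3 9*x^4 dx = 2187/5.
  Sum: 19683 − 59049/4 + 59049/7 − 2187 + 2187/5 = 1624941/140.
  ∫_0^3 u'(x)^2 dx = ∫_0^3 (144*x^6 - 216*x^5 + 225*x^4 - 108*x^3 + 36*x^2) dx. Term by term:
    ∫_0^3 144*x^6 dx = 314928/7;  ∫_0^3 -216*x^5 dx = -26244;  ∫_0^3 225*x^4 dx = 10935;
    ∫_0^3 -108*x^3 dx = -2187;  ∫_0^3 36*x^2 dx = 324.
  Sum: 314928/7 − 26244 + 10935 − 2187 + 324 = 194724/7.
Adding: ||u||_{H^1}^2 = 1624941/140 + 194724/7 = 5519421/140.


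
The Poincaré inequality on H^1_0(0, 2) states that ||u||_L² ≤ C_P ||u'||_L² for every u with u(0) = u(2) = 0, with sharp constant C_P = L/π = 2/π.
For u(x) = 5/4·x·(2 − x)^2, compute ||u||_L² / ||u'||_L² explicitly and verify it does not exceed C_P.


||u||_L² / ||u'||_L² = sqrt(14)/7 < C_P = 2/π.

u(x) = 5/4·x·(2 − x)^2, so u'(x) = 15*x^2/4 - 10*x + 5.
u(x) = 5/4·x·(2 − x)^2 vanishes at x = 0 and x = 2, so u ∈ H^1_0(0, 2). Differentiate via the product rule and integrate the resulting polynomials term by term.
  ∫_0^2 u² dx = ∫_0^2 (25*x^6/16 - 25*x^5/2 + 75*x^4/2 - 50*x^3 + 25*x^2) dx. Term by term:
    ∫_0^2 25*x^6/16 dx = 200/7;  ∫_0^2 -25*x^5/2 dx = -400/3;  ∫_0^2 75*x^4/2 dx = 240;
    ∫_0^2 -50*x^3 dx = -200;  ∫_0^2 25*x^2 dx = 200/3.
  Sum: 200/7 − 400/3 + 240 − 200 + 200/3 = 40/21.
  ∫_0^2 (u')² dx = ∫_0^2 (225*x^4/16 - 75*x^3 + 275*x^2/2 - 100*x + 25) dx. Term by term:
    ∫_0^2 225*x^4/16 dx = 90;  ∫_0^2 -75*x^3 dx = -300;  ∫_0^2 275*x^2/2 dx = 1100/3;
    ∫_0^2 -100*x dx = -200;  ∫_0^2 25 dx = 50.
  Sum: 90 − 300 + 1100/3 − 200 + 50 = 20/3.
∫_0^2 u² dx = 40/21, so ||u||_L² = 2*sqrt(210)/21.
∫_0^2 (u')² dx = 20/3, so ||u'||_L² = 2*sqrt(15)/3.
Ratio ||u||_L² / ||u'||_L² = sqrt(14)/7.
Sharp Poincaré constant on H^1_0(0, 2) is C_P = L/π = 2/π, achieved by sin(π/2·x).
A polynomial bump cannot attain the sharp Poincaré constant (only the first sine eigenfunction does), so the ratio is strictly less than C_P, consistent with ||u||_L² ≤ C_P ||u'||_L².


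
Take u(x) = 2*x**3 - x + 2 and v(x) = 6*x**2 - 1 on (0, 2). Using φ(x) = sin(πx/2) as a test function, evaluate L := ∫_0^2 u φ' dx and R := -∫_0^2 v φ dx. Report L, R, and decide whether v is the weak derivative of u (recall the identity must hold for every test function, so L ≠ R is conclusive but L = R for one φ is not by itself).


LHS = -44/π + 192/π^3, RHS = -44/π + 192/π^3. Yes, v = u' weakly.

u(x) = 2*x**3 - x + 2, classical derivative u'(x) = 6*x**2 - 1.
φ(x) = sin(πx/2), so φ'(x) = π*cos(π*x/2)/2.
Note φ(0) = φ(2) = 0, so the boundary term u·φ vanishes.
LHS = ∫_0^2 u(x) φ'(x) dx = ∫_0^2 (π*x^3*cos(π*x/2) - π*x*cos(π*x/2)/2 + π*cos(π*x/2)) dx. Term by term:
  ∫_0^2 π*cos(π*x/2) dx = 0;  ∫_0^2 π*x^3*cos(π*x/2) dx = -48/π + 192/π^3;  ∫_0^2 -π*x*cos(π*x/2)/2 dx = 4/π.
Sum: 0 + -48/π + 192/π^3 + 4/π = -44/π + 192/π^3.
So LHS = -44/π + 192/π^3.
∫_0^2 v(x) φ(x) dx = ∫_0^2 (6*x^2*sin(π*x/2) - sin(π*x/2)) dx. Term by term:
  ∫_0^2 -sin(π*x/2) dx = -4/π;  ∫_0^2 6*x^2*sin(π*x/2) dx = -192/π^3 + 48/π.
Sum: -4/π + -192/π^3 + 48/π = -192/π^3 + 44/π.
So RHS = -∫_0^2 v(x) φ(x) dx = -44/π + 192/π^3.
LHS = RHS, so the identity holds for this test φ.
Moreover u is smooth here and v(x) = u'(x) = 6*x**2 - 1 pointwise, so the identity holds for every test function. Hence v is the weak derivative of u.


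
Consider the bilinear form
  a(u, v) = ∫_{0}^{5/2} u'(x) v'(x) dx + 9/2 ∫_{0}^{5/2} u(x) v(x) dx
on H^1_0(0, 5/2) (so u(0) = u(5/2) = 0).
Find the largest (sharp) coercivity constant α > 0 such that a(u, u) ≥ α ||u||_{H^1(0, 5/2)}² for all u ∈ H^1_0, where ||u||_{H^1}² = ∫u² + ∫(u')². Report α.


α = 1

Coercivity of a(·,·) on H^1_0(0, 5/2) means a(u, u) ≥ α ||u||_{H^1}² for every u ∈ H^1_0.
The interval has length L = 5/2, and Poincaré/coercivity depend only on L. Here a(u, u) = ∫(u')² + (9/2)·∫u².
Here c = 9/2 ≥ 1, so a(u,u) = ∫(u')² + c∫u² ≥ ∫(u')² + ∫u² = ||u||_{H^1}², i.e. α = 1 works. No larger α is possible: a(u,u) ≥ α||u||_{H^1}² means (1−α)∫(u')² ≥ (α−c)∫u², and for the modes u_n = sin(nπ(x−x₀)/L) (x₀ the left endpoint) one has ∫u_n²/∫(u_n')² = (L/(nπ))² → 0, so a(u_n,u_n)/||u_n||_{H^1}² → 1. Hence the optimal constant is α = 1.
Therefore α = 1.
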